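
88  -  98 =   -  10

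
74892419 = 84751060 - 9858641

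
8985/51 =176+3/17= 176.18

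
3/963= 1/321 = 0.00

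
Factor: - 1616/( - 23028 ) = 2^2*3^( - 1 )*19^(-1) = 4/57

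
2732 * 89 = 243148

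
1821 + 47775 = 49596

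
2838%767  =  537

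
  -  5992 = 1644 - 7636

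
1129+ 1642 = 2771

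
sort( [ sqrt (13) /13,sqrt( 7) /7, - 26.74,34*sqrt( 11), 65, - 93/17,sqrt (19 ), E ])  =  [ - 26.74,-93/17,sqrt(13) /13,sqrt (7 )/7,E,sqrt( 19 ), 65,34 * sqrt ( 11 )]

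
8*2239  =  17912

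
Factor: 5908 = 2^2*7^1*211^1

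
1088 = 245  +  843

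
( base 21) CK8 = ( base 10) 5720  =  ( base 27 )7mn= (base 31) 5TG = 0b1011001011000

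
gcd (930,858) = 6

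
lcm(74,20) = 740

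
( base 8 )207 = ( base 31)4b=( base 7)252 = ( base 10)135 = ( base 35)3u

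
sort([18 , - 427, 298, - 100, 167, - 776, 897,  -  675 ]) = [ -776, -675,-427, - 100, 18, 167,298, 897]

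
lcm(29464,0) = 0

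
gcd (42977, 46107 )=1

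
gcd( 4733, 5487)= 1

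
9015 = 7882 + 1133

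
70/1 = 70 = 70.00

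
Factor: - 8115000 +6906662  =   - 1208338 = - 2^1*233^1 * 2593^1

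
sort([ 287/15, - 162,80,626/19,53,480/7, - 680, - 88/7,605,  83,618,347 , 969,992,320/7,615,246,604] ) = [ - 680, - 162, - 88/7,287/15,626/19,  320/7,53,480/7,80,83,246, 347 , 604,  605,615,618,969,992] 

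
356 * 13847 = 4929532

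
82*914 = 74948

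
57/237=19/79 = 0.24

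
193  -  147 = 46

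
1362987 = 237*5751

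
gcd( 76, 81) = 1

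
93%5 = 3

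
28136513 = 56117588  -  27981075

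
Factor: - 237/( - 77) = 3^1 * 7^( - 1)*11^( - 1)*79^1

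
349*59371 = 20720479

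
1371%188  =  55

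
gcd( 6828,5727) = 3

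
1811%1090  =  721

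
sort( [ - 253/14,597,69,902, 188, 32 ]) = [ - 253/14, 32, 69, 188,  597, 902 ]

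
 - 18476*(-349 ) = 6448124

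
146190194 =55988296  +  90201898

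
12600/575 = 504/23 =21.91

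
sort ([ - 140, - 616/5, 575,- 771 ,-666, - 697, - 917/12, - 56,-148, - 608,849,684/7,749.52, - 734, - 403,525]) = [-771 ,  -  734, - 697, - 666, - 608, - 403, - 148, - 140, - 616/5, - 917/12, - 56, 684/7, 525, 575, 749.52, 849]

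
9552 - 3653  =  5899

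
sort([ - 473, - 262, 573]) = [ - 473, - 262,573] 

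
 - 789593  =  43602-833195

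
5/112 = 5/112 = 0.04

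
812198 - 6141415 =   -  5329217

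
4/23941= 4/23941 = 0.00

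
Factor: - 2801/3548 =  -2^(-2)*887^( - 1)*2801^1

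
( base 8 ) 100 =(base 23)2i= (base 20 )34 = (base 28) 28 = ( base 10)64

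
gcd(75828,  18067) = 89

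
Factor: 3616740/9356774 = 2^1*3^2 * 5^1*7^(  -  1)*41^(- 1)*71^1*283^1*16301^( - 1) = 1808370/4678387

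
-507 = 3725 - 4232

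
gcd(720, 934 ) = 2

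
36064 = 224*161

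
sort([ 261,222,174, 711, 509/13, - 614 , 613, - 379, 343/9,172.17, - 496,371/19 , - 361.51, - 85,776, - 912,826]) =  [ - 912, - 614, - 496, - 379, -361.51 , - 85, 371/19,343/9,509/13,172.17,174,  222,261, 613, 711,776,826] 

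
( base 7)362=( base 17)B4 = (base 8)277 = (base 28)6N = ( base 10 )191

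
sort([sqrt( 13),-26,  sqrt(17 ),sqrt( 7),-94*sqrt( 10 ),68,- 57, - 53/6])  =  [ - 94*sqrt( 10 ),-57,  -  26,  -  53/6,sqrt( 7), sqrt(13 ),sqrt (17),68] 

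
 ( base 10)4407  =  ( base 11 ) 3347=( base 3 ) 20001020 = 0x1137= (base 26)6dd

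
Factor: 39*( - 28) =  -2^2*3^1*7^1*13^1 =- 1092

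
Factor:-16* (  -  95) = 1520  =  2^4*5^1*19^1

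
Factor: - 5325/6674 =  -2^( - 1 )*3^1*5^2*47^( -1) =- 75/94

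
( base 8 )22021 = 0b10010000010001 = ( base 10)9233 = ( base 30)A7N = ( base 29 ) ASB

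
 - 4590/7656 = -765/1276 = - 0.60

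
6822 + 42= 6864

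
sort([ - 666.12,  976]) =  [ - 666.12, 976]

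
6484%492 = 88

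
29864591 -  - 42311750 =72176341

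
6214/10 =3107/5 = 621.40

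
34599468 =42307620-7708152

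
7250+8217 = 15467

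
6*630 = 3780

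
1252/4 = 313 = 313.00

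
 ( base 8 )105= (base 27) 2F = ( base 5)234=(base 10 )69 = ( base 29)2B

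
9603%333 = 279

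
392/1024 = 49/128 = 0.38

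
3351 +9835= 13186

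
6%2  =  0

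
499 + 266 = 765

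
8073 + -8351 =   -  278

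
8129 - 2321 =5808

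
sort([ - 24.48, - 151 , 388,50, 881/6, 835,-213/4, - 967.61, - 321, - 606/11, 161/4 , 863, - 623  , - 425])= [ - 967.61,-623, -425,-321, - 151,-606/11, - 213/4, - 24.48,161/4,50,  881/6,388 , 835,863 ] 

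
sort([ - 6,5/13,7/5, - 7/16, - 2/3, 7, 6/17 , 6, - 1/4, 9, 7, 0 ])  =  [ - 6,-2/3,-7/16,-1/4, 0, 6/17, 5/13, 7/5,6, 7, 7, 9] 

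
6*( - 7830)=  - 46980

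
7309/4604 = 1+ 2705/4604 = 1.59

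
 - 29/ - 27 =1 + 2/27 = 1.07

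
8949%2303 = 2040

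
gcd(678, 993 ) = 3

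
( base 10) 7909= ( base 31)874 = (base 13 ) 37a5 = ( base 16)1EE5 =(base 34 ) 6SL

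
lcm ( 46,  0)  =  0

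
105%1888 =105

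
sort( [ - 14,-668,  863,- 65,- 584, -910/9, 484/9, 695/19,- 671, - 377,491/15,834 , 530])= [  -  671,-668,-584, - 377, - 910/9, - 65, - 14,  491/15, 695/19 , 484/9 , 530 , 834,  863]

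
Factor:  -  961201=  - 961201^1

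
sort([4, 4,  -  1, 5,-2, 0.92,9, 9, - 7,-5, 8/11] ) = [ - 7, - 5, - 2, - 1, 8/11, 0.92, 4,4, 5,9, 9]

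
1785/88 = 1785/88 =20.28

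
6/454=3/227 = 0.01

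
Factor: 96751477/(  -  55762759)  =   - 13^ (-1) * 19^1*1277^( - 1)*3359^( - 1) * 5092183^1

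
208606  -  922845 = -714239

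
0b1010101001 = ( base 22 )18l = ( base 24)149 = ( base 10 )681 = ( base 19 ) 1GG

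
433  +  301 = 734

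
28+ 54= 82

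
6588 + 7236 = 13824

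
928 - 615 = 313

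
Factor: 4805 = 5^1*31^2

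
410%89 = 54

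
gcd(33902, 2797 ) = 1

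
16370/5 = 3274 = 3274.00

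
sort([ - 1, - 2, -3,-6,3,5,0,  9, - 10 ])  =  [ - 10,  -  6, - 3,-2,-1,0,3,5,9]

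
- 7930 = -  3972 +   -  3958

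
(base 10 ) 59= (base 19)32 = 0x3B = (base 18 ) 35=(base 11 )54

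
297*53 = 15741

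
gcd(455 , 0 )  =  455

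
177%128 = 49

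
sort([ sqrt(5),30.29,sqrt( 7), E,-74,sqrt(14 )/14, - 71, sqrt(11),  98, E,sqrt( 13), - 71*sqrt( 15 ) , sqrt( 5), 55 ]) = [ - 71* sqrt(15), - 74, - 71, sqrt ( 14 ) /14, sqrt( 5),  sqrt( 5 ),  sqrt( 7), E, E, sqrt ( 11),  sqrt( 13 ), 30.29,55,98 ]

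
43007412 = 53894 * 798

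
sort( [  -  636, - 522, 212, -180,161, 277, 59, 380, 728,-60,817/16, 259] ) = [-636, - 522,-180,-60, 817/16, 59, 161, 212, 259 , 277  ,  380,  728 ] 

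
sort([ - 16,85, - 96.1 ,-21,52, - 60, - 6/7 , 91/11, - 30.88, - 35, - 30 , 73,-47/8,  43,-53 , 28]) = [  -  96.1, - 60, - 53, - 35,-30.88, - 30, - 21 ,  -  16, - 47/8, - 6/7, 91/11, 28,43, 52, 73,85 ]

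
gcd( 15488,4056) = 8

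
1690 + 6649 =8339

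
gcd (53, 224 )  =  1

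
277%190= 87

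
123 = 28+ 95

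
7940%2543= 311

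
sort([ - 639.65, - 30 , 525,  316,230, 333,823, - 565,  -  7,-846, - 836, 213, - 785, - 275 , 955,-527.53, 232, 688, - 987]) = [-987, - 846, - 836 , - 785, - 639.65, - 565, - 527.53, - 275, - 30 , -7,213, 230,232, 316, 333, 525, 688,823, 955]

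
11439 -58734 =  - 47295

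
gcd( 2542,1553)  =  1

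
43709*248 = 10839832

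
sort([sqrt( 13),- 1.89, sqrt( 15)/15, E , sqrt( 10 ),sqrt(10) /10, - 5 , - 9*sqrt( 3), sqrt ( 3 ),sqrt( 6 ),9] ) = [-9*sqrt( 3), -5, - 1.89, sqrt( 15)/15, sqrt( 10)/10,sqrt(3 ),  sqrt( 6), E , sqrt(10), sqrt( 13), 9] 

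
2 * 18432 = 36864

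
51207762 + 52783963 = 103991725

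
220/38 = 110/19  =  5.79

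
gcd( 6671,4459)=7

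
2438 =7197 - 4759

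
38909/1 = 38909 = 38909.00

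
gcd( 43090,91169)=1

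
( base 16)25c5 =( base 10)9669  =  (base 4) 2113011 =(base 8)22705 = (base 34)8CD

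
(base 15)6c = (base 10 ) 102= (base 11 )93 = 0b1100110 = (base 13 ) 7B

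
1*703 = 703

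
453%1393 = 453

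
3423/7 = 489 = 489.00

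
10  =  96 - 86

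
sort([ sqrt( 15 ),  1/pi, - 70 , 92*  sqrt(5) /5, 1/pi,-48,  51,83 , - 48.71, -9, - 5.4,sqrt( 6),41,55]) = [ - 70, - 48.71,-48,-9, - 5.4,1/pi,1/pi,sqrt(6),sqrt (15),41,92*sqrt(5 ) /5,51,55,83]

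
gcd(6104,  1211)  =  7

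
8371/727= 8371/727 = 11.51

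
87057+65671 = 152728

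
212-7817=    - 7605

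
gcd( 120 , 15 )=15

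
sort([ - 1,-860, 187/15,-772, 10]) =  [ - 860, - 772,-1,10,  187/15]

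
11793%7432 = 4361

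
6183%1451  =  379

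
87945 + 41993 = 129938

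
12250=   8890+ 3360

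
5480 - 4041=1439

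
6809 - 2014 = 4795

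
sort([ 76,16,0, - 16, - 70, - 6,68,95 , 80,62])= [ - 70, - 16, - 6,0,16, 62,68 , 76,80,95 ] 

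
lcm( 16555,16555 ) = 16555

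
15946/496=7973/248 = 32.15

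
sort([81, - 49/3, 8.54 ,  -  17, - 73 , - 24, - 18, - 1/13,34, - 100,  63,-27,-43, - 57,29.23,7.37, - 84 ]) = [  -  100, - 84, - 73,-57,-43, - 27 ,  -  24,- 18, - 17, - 49/3, - 1/13,7.37, 8.54,29.23  ,  34,63, 81 ]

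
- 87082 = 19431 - 106513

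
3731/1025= 3 + 16/25 = 3.64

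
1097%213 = 32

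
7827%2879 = 2069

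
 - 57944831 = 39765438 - 97710269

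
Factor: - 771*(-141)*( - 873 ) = - 3^4*47^1 * 97^1*257^1 = - 94904703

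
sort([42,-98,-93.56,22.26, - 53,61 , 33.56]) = [ - 98, -93.56, - 53,22.26,33.56,42,61]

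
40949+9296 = 50245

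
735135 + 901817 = 1636952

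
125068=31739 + 93329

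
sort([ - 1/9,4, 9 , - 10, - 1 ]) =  [ - 10,  -  1, - 1/9,4,9]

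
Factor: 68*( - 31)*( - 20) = 2^4 * 5^1*17^1*31^1 = 42160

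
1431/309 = 4+65/103=4.63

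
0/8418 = 0 = 0.00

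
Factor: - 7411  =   - 7411^1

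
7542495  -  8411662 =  - 869167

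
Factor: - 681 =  - 3^1* 227^1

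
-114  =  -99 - 15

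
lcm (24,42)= 168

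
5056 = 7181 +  - 2125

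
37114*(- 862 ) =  - 31992268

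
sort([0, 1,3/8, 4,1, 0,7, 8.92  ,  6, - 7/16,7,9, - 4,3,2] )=[ - 4, - 7/16,0, 0,3/8, 1, 1,2,3, 4,6,  7,7, 8.92, 9]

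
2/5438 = 1/2719 =0.00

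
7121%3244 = 633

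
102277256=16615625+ 85661631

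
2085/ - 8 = -2085/8 = - 260.62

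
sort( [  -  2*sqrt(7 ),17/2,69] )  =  [ - 2 * sqrt(7),17/2, 69]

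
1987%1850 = 137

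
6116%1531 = 1523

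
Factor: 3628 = 2^2*907^1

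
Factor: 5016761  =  31^1*161831^1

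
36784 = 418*88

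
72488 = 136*533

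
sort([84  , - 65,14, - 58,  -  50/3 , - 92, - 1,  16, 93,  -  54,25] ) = [ - 92,-65 , - 58, - 54, - 50/3, - 1, 14, 16, 25, 84, 93 ]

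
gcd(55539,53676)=27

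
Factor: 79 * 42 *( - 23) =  - 2^1*3^1*7^1 * 23^1* 79^1 = - 76314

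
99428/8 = 12428 + 1/2 = 12428.50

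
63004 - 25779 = 37225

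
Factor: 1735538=2^1 * 7^1*53^1*2339^1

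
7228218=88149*82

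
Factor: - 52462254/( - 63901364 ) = 2^(-1 ) * 3^1*13^1*672593^1*15975341^( - 1 ) = 26231127/31950682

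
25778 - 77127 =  - 51349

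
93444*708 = 66158352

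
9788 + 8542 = 18330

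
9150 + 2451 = 11601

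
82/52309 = 82/52309= 0.00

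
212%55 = 47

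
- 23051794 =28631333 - 51683127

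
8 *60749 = 485992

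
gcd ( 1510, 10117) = 151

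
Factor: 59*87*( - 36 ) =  - 2^2 * 3^3*29^1*59^1 = - 184788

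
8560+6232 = 14792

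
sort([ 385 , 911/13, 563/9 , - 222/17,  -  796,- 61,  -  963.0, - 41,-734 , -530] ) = [ - 963.0,-796, - 734,-530, - 61, - 41,  -  222/17,563/9,911/13 , 385]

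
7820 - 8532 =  - 712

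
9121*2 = 18242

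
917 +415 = 1332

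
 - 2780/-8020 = 139/401 = 0.35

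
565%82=73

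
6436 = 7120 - 684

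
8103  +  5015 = 13118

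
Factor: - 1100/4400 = - 1/4 = - 2^( - 2)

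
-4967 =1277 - 6244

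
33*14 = 462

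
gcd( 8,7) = 1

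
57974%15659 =10997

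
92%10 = 2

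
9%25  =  9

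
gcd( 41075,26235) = 265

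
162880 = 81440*2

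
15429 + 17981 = 33410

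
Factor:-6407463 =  - 3^1*29^1*47^1*1567^1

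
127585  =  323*395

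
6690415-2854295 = 3836120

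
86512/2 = 43256 = 43256.00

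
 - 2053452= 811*(-2532) 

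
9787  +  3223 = 13010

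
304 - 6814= - 6510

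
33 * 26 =858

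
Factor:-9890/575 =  - 86/5 = - 2^1*5^(- 1)*43^1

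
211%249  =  211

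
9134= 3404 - - 5730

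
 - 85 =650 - 735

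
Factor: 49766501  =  31^1*167^1*9613^1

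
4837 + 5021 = 9858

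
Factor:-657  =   - 3^2*73^1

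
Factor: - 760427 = -17^1 *41^1  *  1091^1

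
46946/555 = 84 +326/555 = 84.59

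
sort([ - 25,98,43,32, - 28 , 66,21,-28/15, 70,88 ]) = [  -  28, - 25,-28/15,  21,32,43,66,70,88,  98 ]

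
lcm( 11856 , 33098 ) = 794352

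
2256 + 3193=5449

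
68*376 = 25568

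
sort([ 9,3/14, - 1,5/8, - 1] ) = [ - 1, - 1,3/14,5/8, 9] 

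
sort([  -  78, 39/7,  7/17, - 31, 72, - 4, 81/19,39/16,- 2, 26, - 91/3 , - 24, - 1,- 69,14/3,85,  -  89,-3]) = [ - 89, - 78 , - 69, - 31, - 91/3, - 24,-4, - 3, - 2, - 1,7/17,39/16,81/19 , 14/3,39/7,26,72,85 ] 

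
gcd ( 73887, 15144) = 3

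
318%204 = 114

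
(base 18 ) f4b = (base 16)134f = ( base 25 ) 7mi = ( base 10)4943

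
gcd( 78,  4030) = 26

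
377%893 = 377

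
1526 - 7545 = -6019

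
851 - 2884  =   - 2033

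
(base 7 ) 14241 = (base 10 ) 3900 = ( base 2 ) 111100111100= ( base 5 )111100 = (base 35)36f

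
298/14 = 21 + 2/7 = 21.29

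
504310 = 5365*94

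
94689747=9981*9487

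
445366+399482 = 844848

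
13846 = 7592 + 6254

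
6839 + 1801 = 8640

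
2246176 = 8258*272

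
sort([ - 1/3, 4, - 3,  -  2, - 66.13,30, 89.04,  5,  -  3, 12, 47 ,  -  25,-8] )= [ - 66.13,-25,-8,-3, - 3, - 2,- 1/3, 4 , 5 , 12, 30, 47, 89.04]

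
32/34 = 16/17 = 0.94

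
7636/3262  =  2 + 556/1631 = 2.34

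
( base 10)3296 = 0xCE0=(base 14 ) 12b6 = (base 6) 23132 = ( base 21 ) 79K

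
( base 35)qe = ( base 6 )4140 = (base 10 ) 924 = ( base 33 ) S0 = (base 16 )39c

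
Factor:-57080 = -2^3*5^1 *1427^1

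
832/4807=832/4807 =0.17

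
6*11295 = 67770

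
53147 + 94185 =147332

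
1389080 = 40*34727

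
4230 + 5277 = 9507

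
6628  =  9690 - 3062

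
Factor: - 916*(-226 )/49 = 207016/49=2^3*7^( - 2)*113^1 * 229^1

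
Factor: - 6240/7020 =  - 2^3*3^(  -  2)=- 8/9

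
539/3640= 77/520 = 0.15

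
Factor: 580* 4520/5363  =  2621600/5363 = 2^5 * 5^2*29^1*31^(-1 )*113^1*173^(-1 )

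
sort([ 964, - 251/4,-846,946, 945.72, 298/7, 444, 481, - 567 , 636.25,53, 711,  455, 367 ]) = [ - 846 , - 567,-251/4, 298/7,53,  367,444, 455,481, 636.25, 711, 945.72, 946, 964]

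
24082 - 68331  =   - 44249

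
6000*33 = 198000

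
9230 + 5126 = 14356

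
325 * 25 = 8125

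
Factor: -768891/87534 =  - 256297/29178 = -  2^(-1)*3^(-2 )*197^1*1301^1* 1621^(-1) 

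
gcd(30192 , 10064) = 10064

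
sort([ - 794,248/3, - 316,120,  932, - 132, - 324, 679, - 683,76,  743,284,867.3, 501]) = [ - 794 , - 683, - 324 , - 316 , - 132,76,248/3,120,284, 501,679,743,  867.3,932] 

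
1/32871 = 1/32871= 0.00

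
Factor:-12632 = - 2^3*1579^1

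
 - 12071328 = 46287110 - 58358438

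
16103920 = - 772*( - 20860) 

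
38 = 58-20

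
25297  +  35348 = 60645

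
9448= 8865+583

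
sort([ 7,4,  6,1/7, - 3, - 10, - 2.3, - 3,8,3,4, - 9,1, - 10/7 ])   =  [-10, - 9, - 3, - 3, - 2.3, - 10/7,1/7, 1 , 3 , 4,4 , 6,7, 8] 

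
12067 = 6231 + 5836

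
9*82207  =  739863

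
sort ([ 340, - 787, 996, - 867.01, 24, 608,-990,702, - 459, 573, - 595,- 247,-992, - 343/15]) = [ - 992,-990,-867.01, - 787,-595, - 459,-247, - 343/15,24,340, 573, 608,702, 996 ] 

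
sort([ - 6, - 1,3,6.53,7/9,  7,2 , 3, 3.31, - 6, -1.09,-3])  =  [ - 6, - 6, - 3, - 1.09, - 1 , 7/9,2, 3,3,3.31 , 6.53, 7]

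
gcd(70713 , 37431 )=9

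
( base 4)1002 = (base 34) 1w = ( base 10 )66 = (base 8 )102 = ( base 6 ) 150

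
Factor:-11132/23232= - 2^(- 4 )*3^( - 1)*23^1=- 23/48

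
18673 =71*263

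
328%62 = 18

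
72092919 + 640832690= 712925609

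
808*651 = 526008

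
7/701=7/701  =  0.01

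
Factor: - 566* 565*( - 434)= 2^2*5^1*7^1*31^1*113^1  *  283^1= 138788860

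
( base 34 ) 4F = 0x97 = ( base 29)56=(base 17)8F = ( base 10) 151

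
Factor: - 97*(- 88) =8536=2^3*11^1 * 97^1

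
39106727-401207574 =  - 362100847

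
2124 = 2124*1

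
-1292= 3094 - 4386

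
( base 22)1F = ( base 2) 100101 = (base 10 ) 37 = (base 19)1i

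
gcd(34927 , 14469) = 53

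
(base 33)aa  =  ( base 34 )A0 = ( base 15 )17A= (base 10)340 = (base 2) 101010100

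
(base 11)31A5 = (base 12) 2545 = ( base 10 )4229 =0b1000010000101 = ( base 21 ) 9C8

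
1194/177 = 6 + 44/59=6.75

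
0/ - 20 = 0/1 =- 0.00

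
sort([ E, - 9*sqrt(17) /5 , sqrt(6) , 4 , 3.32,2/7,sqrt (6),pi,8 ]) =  [ - 9*sqrt(17)/5, 2/7,sqrt(6),sqrt( 6), E,pi,3.32,4,8 ] 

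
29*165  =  4785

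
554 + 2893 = 3447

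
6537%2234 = 2069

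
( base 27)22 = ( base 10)56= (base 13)44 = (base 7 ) 110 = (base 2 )111000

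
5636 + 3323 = 8959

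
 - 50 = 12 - 62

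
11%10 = 1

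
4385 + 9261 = 13646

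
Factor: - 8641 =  - 8641^1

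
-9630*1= - 9630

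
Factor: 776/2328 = 1/3  =  3^( - 1)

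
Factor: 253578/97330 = 3^1*5^( - 1 )*13^1*3251^1*9733^( - 1) = 126789/48665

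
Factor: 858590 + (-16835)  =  3^1 * 5^1*17^1*3301^1 = 841755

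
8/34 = 4/17=   0.24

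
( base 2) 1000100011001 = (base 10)4377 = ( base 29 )55r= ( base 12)2649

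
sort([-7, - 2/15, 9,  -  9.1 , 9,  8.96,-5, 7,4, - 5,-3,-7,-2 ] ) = [-9.1,-7, - 7, - 5,-5, - 3, - 2,-2/15, 4, 7,8.96, 9,  9 ] 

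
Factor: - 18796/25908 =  -3^(-1)*17^ (-1)*37^1= -  37/51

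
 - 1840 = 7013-8853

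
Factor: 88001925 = 3^1 * 5^2*11^1 * 106669^1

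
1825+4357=6182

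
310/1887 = 310/1887 = 0.16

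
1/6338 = 1/6338 = 0.00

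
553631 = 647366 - 93735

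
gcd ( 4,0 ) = 4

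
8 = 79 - 71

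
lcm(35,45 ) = 315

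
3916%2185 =1731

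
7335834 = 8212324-876490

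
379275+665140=1044415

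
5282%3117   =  2165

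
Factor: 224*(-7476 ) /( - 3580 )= 418656/895 = 2^5*3^1*5^( - 1 )*7^2*89^1*179^ ( - 1)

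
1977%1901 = 76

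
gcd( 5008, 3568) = 16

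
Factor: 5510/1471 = 2^1 * 5^1*19^1*29^1 * 1471^( - 1 )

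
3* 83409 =250227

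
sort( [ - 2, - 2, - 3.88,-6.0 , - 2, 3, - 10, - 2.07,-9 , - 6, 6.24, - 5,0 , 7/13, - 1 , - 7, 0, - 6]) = [ - 10, - 9, - 7,-6.0,- 6, - 6, - 5, - 3.88,-2.07 , - 2, - 2, - 2 , - 1, 0,0,7/13 , 3,6.24 ]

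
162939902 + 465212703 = 628152605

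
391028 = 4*97757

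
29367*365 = 10718955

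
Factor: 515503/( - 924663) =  - 2671/4791 = - 3^( - 1) * 1597^ ( - 1 )*2671^1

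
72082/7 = 10297 + 3/7 = 10297.43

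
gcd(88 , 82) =2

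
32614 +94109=126723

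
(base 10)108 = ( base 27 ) 40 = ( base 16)6c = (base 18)60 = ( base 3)11000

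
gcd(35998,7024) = 878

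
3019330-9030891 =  - 6011561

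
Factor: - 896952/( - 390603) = 298984/130201= 2^3*7^1*19^1 * 281^1*130201^( - 1)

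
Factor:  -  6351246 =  - 2^1*3^2 * 11^1*32077^1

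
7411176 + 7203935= 14615111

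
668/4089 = 668/4089 = 0.16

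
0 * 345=0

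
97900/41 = 97900/41 = 2387.80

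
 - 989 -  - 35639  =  34650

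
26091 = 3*8697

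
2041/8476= 157/652= 0.24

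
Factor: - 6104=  - 2^3  *  7^1*109^1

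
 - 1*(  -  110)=110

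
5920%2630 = 660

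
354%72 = 66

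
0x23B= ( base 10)571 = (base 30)J1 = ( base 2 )1000111011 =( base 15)281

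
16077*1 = 16077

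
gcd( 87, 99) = 3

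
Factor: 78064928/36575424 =2^(- 1 )*3^ ( - 2 )*109^1*22381^1 * 63499^( - 1 )=2439529/1142982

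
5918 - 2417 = 3501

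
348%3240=348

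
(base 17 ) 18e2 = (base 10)7465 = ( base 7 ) 30523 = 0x1D29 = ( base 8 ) 16451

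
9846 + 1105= 10951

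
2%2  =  0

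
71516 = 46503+25013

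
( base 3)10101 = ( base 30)31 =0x5b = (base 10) 91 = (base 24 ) 3J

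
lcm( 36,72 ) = 72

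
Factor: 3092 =2^2*773^1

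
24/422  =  12/211 =0.06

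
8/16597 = 8/16597 = 0.00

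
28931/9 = 28931/9 = 3214.56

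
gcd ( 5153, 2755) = 1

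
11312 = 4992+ 6320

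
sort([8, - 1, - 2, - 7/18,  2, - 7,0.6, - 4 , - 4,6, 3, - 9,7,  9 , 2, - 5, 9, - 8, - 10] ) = [  -  10,-9, - 8, - 7, - 5, - 4 ,-4, - 2, - 1, - 7/18,0.6, 2 , 2, 3, 6,7, 8,9,9 ]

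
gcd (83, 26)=1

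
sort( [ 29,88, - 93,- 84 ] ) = [-93, - 84,29, 88]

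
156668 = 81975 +74693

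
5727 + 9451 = 15178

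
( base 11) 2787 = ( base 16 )e14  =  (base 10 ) 3604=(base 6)24404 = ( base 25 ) 5j4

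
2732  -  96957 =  - 94225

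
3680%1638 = 404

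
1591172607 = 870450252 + 720722355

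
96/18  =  5 + 1/3 = 5.33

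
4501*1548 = 6967548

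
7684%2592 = 2500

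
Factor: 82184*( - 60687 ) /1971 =- 554166712/219 = - 2^3 * 3^(-1 )*11^1*73^(-1)*613^1 * 10273^1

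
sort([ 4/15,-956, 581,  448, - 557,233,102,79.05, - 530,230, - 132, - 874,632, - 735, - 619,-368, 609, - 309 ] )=[ - 956, - 874, - 735, - 619, - 557,-530, - 368, - 309, - 132,4/15,79.05,  102  ,  230,233, 448,581, 609,  632 ]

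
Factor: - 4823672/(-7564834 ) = 2^2 * 7^1*86137^1*3782417^ ( - 1 ) = 2411836/3782417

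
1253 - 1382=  - 129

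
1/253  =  1/253 = 0.00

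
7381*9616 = 70975696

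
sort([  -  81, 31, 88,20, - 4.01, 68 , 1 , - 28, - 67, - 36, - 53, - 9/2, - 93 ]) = [ - 93, - 81, - 67, - 53, - 36,-28, - 9/2 , - 4.01,1, 20,31,68, 88 ]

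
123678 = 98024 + 25654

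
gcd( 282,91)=1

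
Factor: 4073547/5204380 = 2^( - 2 )*3^1*5^(-1)*17^( - 1 )*103^1 * 13183^1 * 15307^( - 1)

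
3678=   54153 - 50475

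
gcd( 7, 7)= 7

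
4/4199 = 4/4199 = 0.00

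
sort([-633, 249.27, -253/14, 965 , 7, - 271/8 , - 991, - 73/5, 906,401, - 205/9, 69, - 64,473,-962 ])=[ - 991, - 962, - 633, - 64,-271/8, - 205/9, - 253/14,-73/5, 7,  69 , 249.27,401 , 473,906 , 965] 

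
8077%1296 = 301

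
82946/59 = 1405  +  51/59 = 1405.86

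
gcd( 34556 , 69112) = 34556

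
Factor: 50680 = 2^3 * 5^1*7^1*181^1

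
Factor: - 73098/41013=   -  262/147 = - 2^1*3^( - 1 )*7^ ( - 2 )*131^1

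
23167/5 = 23167/5 =4633.40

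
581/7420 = 83/1060 = 0.08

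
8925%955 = 330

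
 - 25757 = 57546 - 83303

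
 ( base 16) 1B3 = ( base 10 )435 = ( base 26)gj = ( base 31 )e1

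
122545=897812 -775267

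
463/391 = 463/391=1.18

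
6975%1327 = 340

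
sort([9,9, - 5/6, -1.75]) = [ - 1.75,-5/6,9,9]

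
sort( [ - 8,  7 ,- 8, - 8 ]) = [ - 8, - 8, - 8, 7]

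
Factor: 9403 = 9403^1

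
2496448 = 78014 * 32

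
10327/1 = 10327 = 10327.00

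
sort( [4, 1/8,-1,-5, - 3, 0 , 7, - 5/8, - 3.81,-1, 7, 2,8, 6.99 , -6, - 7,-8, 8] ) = [-8 ,-7, - 6  ,-5, - 3.81, - 3, - 1, - 1,-5/8, 0,1/8,2,4, 6.99, 7,7, 8, 8 ]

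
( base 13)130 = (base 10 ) 208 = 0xD0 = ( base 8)320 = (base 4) 3100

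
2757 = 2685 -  - 72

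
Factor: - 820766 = -2^1*410383^1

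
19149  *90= 1723410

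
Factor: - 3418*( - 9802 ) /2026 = 2^1*13^2*29^1*1013^ (-1 )*1709^1=16751618/1013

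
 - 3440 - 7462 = -10902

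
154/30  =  77/15 =5.13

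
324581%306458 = 18123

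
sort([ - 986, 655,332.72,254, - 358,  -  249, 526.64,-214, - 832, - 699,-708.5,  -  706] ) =[-986,-832, -708.5,-706, -699  , - 358,  -  249, - 214,254,332.72, 526.64, 655 ]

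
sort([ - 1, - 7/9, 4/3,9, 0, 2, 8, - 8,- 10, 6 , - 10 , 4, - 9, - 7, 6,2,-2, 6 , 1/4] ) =[- 10, - 10 , -9, - 8 ,- 7,- 2, - 1, - 7/9, 0, 1/4, 4/3, 2,2,4,6,6, 6,  8, 9]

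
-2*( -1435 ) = 2870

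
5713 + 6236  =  11949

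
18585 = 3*6195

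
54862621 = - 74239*(-739 )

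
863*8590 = 7413170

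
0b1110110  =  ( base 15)7D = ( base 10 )118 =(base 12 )9A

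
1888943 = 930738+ 958205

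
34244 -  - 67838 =102082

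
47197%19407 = 8383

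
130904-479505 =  - 348601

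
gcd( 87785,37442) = 97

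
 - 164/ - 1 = 164/1=164.00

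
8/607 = 8/607 = 0.01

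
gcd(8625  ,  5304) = 3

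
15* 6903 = 103545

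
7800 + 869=8669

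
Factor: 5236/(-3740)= - 5^( - 1)*7^1 = - 7/5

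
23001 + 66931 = 89932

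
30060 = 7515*4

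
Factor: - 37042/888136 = -18521/444068 = -2^( - 2 )*19^(- 1)*5843^(-1)*18521^1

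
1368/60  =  114/5 = 22.80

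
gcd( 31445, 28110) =5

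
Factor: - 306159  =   - 3^1 * 7^1*61^1*239^1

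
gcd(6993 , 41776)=7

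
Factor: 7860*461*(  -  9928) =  - 2^5*3^1*5^1*17^1*73^1*131^1 * 461^1 = - 35973710880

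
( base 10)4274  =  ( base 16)10B2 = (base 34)3no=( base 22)8I6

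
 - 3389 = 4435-7824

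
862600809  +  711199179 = 1573799988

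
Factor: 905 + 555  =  2^2 *5^1*73^1 = 1460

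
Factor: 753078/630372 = 313/262 = 2^( - 1 )*131^(-1 ) *313^1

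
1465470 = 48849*30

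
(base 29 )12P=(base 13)561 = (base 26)19e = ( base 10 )924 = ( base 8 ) 1634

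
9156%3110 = 2936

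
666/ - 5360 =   -  1 + 2347/2680= - 0.12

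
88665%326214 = 88665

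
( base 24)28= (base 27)22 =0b111000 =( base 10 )56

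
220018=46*4783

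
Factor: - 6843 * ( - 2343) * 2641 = 42343546509  =  3^2*11^1*19^1*71^1 * 139^1 * 2281^1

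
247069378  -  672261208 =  - 425191830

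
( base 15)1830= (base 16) 1464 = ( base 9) 7140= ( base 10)5220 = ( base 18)g20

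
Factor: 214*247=52858 = 2^1*13^1 * 19^1*107^1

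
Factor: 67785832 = 2^3*163^1*227^1*229^1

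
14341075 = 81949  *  175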